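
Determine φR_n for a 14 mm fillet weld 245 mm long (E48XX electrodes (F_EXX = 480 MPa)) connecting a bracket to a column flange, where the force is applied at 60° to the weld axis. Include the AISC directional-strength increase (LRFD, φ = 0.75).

t_e = 0.707 × 14 = 9.898 mm; A_we = 9.898 × 245 = 2425 mm².
Directional factor: 1.0 + 0.5 sin^1.5(60°) = 1.403.
F_nw = 0.6 × 480 × 1.403 = 404.1 MPa.
φR_n = 0.75 × 404.1 × 2425 × 10⁻³ = 734.9 kN.

φR_n ≈ 735 kN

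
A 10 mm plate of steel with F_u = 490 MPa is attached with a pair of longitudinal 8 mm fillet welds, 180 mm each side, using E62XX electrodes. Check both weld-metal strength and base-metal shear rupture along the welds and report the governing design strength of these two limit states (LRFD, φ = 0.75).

E62XX → F_EXX = 620 MPa.
t_e = 0.707 × 8 = 5.656 mm; L = 360 mm.
Weld metal: φR_n = 0.75 × 0.6 × 620 × 5.656 × 360 × 10⁻³ = 568.1 kN.
Base metal (shear rupture): φR_n = 0.75 × 0.6 × 490 × 10 × 360 × 10⁻³ = 793.8 kN.
Governing: weld metal.

φR_n ≈ 568 kN (weld metal governs)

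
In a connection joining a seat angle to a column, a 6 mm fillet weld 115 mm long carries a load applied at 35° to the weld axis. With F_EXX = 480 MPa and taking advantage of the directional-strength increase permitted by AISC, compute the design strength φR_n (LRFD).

φR_n ≈ 128 kN

t_e = 0.707 × 6 = 4.242 mm; A_we = 4.242 × 115 = 487.8 mm².
Directional factor: 1.0 + 0.5 sin^1.5(35°) = 1.217.
F_nw = 0.6 × 480 × 1.217 = 350.6 MPa.
φR_n = 0.75 × 350.6 × 487.8 × 10⁻³ = 128.3 kN.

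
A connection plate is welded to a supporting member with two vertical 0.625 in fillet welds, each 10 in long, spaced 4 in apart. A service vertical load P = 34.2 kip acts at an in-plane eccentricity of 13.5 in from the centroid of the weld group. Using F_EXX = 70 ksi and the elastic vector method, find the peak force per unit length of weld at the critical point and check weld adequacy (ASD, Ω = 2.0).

Total weld length L_w = 20 in. Treat welds as unit-width lines.
Polar moment about centroid: J = 2[d³/12 + d(b/2)²] = 2[10³/12 + 10×2²] = 246.7 in³.
Direct shear f_v = P/L_w = 34.2 / 20 = 1.71 kip/in (vertical).
Torsion M = P·e = 34.2 × 13.5 = 461.7 kip·in.
Critical point at (x, y) = (2, 5) from centroid. f_tx = M·y/J = 9.359 kip/in; f_ty = M·x/J = 3.744 kip/in.
Resultant f_max = √[f_tx² + (f_v + f_ty)²] = √[9.359² + (1.71 + 3.744)²] = 10.83 kip/in.
Capacity per unit length: r_n/Ω = (1/2.0) × 0.6 × 70 × (0.707 × 0.625) = 9.279 kip/in.
10.83 > 9.279 → NOT adequate.

f_max ≈ 10.8 kip/in; NOT adequate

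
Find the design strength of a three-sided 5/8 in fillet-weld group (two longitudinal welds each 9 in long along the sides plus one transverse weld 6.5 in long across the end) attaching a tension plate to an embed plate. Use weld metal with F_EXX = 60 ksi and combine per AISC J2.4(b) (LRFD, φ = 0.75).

φR_n ≈ 299 kip

t_e = 0.707 × 0.625 = 0.4419 in.
R_nwl = 0.6 × 60 × 0.4419 × 18 = 286.3 kip (longitudinal, 2 welds).
R_nwt = 0.6 × 60 × 0.4419 × 6.5 = 103.4 kip (transverse, base value).
(i) R_nwl + R_nwt = 389.7 kip; (ii) 0.85 R_nwl + 1.5 R_nwt = 398.5 kip.
R_n = max = 398.5 kip [governs: (ii)]; φR_n = 298.9 kip.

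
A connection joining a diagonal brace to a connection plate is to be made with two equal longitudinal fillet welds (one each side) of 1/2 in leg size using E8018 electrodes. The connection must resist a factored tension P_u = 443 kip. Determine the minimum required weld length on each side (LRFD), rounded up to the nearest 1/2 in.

L = 17.5 in on each side

E80XX → F_EXX = 80 ksi.
Throat t_e = 0.707 × 0.5 = 0.3535 in.
φr_n = 0.75 × 0.6 × 80 × 0.3535 = 12.73 kip/in.
L_req = P_u / φr_n = 443 / 12.73 = 34.81 in total.
Per side: 34.81 / 2 = 17.41 in.
Round up → use L = 17.5 in on each side.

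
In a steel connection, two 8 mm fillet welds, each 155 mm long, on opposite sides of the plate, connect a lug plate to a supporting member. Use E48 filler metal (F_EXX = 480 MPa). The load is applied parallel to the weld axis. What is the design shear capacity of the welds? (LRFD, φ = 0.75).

φR_n ≈ 379 kN

Effective throat t_e = 0.707 × 8 = 5.656 mm.
Total length L = 310 mm; A_we = 5.656 × 310 = 1753 mm².
F_nw = 0.6 F_EXX = 0.6 × 480 = 288 MPa.
φR_n = 0.75 × 288 × 1753 × 10⁻³ = 378.7 kN.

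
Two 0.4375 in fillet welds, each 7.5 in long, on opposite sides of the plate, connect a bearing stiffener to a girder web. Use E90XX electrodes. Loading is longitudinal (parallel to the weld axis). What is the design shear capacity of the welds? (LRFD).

φR_n ≈ 188 kip

E90XX → F_EXX = 90 ksi.
Effective throat t_e = 0.707 × 0.4375 = 0.3093 in.
Total length L = 15 in; A_we = 0.3093 × 15 = 4.64 in².
F_nw = 0.6 F_EXX = 0.6 × 90 = 54 ksi.
φR_n = 0.75 × 54 × 4.64 = 187.9 kip.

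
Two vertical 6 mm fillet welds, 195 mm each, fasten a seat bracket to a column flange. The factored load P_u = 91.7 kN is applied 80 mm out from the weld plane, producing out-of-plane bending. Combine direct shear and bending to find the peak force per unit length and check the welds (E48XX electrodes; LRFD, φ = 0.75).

E48XX → F_EXX = 480 MPa.
L_w = 2 × 195 = 390 mm; section modulus (unit throat) S = 2 × L²/6 = 12680 mm².
Direct shear f_v = P/L_w = 91.7×10³/390 = 235.1 N/mm.
Moment M = P × e = 91.7×10³ × 80 = 7336000 N·mm; bending f_b = M/S = 578.8 N/mm.
f_max = √(f_v² + f_b²) = √(235.1² + 578.8²) = 624.7 N/mm.
φr_n = 0.75 × 0.6 × 480 × (0.707 × 6) = 916.3 N/mm → adequate.

f_max ≈ 625 N/mm; adequate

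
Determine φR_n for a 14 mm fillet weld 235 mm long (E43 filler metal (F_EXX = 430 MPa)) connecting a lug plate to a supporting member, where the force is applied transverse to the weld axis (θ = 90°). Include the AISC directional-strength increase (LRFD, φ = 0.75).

φR_n ≈ 675 kN

t_e = 0.707 × 14 = 9.898 mm; A_we = 9.898 × 235 = 2326 mm².
Directional factor: 1.0 + 0.5 sin^1.5(90°) = 1.5.
F_nw = 0.6 × 430 × 1.5 = 387 MPa.
φR_n = 0.75 × 387 × 2326 × 10⁻³ = 675.1 kN.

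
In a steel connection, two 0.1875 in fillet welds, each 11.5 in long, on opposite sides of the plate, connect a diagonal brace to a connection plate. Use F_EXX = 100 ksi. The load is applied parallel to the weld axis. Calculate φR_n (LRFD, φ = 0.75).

Effective throat t_e = 0.707 × 0.1875 = 0.1326 in.
Total length L = 23 in; A_we = 0.1326 × 23 = 3.049 in².
F_nw = 0.6 F_EXX = 0.6 × 100 = 60 ksi.
φR_n = 0.75 × 60 × 3.049 = 137.2 kips.

φR_n ≈ 137 kips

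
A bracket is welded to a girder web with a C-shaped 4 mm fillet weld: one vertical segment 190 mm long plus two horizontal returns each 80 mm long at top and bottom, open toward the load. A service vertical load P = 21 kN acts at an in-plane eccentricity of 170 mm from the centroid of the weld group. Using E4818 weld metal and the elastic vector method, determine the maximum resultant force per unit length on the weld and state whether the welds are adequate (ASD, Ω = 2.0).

f_max ≈ 219 N/mm; adequate

E48XX → F_EXX = 480 MPa.
Total weld length L_w = 350 mm. Treat welds as unit-width lines.
Centroid: x̄ = 2×80×40 / 350 = 18.29 mm from the vertical weld.
Polar moment about centroid: J = I_x + I_y = [190³/12 + 2×80×95²] + [190×18.29² + 2(80³/12 + 80×21.71²)] = 2240000 mm³.
Direct shear f_v = P/L_w = 21×10³ / 350 = 60 N/mm (vertical).
Torsion M = P·e = 21×10³ × 170 = 3570000 N·mm.
Critical point at (x, y) = (61.71, 95) from centroid. f_tx = M·y/J = 151.4 N/mm; f_ty = M·x/J = 98.36 N/mm.
Resultant f_max = √[f_tx² + (f_v + f_ty)²] = √[151.4² + (60 + 98.36)²] = 219.1 N/mm.
Capacity per unit length: r_n/Ω = (1/2.0) × 0.6 × 480 × (0.707 × 4) = 407.2 N/mm.
219.1 ≤ 407.2 → adequate.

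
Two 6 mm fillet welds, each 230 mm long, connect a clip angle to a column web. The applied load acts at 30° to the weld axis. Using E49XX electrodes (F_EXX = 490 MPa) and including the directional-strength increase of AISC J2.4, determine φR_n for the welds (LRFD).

t_e = 0.707 × 6 = 4.242 mm; A_we = 4.242 × 460 = 1951 mm².
Directional factor: 1.0 + 0.5 sin^1.5(30°) = 1.177.
F_nw = 0.6 × 490 × 1.177 = 346 MPa.
φR_n = 0.75 × 346 × 1951 × 10⁻³ = 506.3 kN.

φR_n ≈ 506 kN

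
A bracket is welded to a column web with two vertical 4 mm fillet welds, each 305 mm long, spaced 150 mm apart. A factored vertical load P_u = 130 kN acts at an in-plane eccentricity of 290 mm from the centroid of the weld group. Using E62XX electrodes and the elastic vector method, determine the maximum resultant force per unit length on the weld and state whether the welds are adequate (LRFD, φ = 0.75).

E62XX → F_EXX = 620 MPa.
Total weld length L_w = 610 mm. Treat welds as unit-width lines.
Polar moment about centroid: J = 2[d³/12 + d(b/2)²] = 2[305³/12 + 305×75²] = 8160000 mm³.
Direct shear f_v = P/L_w = 130×10³ / 610 = 213.1 N/mm (vertical).
Torsion M = P·e = 130×10³ × 290 = 37700000 N·mm.
Critical point at (x, y) = (75, 152.5) from centroid. f_tx = M·y/J = 704.6 N/mm; f_ty = M·x/J = 346.5 N/mm.
Resultant f_max = √[f_tx² + (f_v + f_ty)²] = √[704.6² + (213.1 + 346.5)²] = 899.8 N/mm.
Capacity per unit length: φr_n = 0.75 × 0.6 × 620 × (0.707 × 4) = 789 N/mm.
899.8 > 789 → NOT adequate.

f_max ≈ 900 N/mm; NOT adequate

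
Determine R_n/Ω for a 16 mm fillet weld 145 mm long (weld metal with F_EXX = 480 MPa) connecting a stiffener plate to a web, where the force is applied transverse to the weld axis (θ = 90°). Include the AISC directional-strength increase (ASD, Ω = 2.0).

R_n/Ω ≈ 354 kN

t_e = 0.707 × 16 = 11.31 mm; A_we = 11.31 × 145 = 1640 mm².
Directional factor: 1.0 + 0.5 sin^1.5(90°) = 1.5.
F_nw = 0.6 × 480 × 1.5 = 432 MPa.
R_n/Ω = (432 × 1640) / 2.0 × 10⁻³ = 354.3 kN.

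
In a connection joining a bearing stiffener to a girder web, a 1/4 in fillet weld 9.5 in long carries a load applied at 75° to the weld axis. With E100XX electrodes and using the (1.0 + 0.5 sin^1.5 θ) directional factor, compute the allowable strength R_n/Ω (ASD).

R_n/Ω ≈ 74.3 kip

E100XX → F_EXX = 100 ksi.
t_e = 0.707 × 0.25 = 0.1767 in; A_we = 0.1767 × 9.5 = 1.679 in².
Directional factor: 1.0 + 0.5 sin^1.5(75°) = 1.475.
F_nw = 0.6 × 100 × 1.475 = 88.48 ksi.
R_n/Ω = (88.48 × 1.679) / 2.0 = 74.28 kip.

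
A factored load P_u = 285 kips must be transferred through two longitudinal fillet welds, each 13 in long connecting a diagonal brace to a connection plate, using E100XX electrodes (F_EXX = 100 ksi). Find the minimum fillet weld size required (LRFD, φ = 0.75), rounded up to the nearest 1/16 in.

w = 3/8 in

Total weld length L = 26 in.
Required throat t_e = P_u / (φ × 0.6 F_EXX × L) = 285 / (0.75 × 0.6 × 100 × 26) = 0.2436 in.
Required leg w = t_e / 0.707 = 0.3445 in → use 3/8 in.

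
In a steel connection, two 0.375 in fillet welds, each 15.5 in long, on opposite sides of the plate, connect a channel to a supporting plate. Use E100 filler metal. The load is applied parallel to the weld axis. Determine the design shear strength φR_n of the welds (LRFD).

E100XX → F_EXX = 100 ksi.
Effective throat t_e = 0.707 × 0.375 = 0.2651 in.
Total length L = 31 in; A_we = 0.2651 × 31 = 8.219 in².
F_nw = 0.6 F_EXX = 0.6 × 100 = 60 ksi.
φR_n = 0.75 × 60 × 8.219 = 369.8 kips.

φR_n ≈ 370 kips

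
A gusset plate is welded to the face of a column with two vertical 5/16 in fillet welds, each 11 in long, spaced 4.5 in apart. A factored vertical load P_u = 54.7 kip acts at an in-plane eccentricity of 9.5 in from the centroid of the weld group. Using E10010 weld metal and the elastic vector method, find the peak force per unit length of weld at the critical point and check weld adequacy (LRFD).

f_max ≈ 10.5 kip/in; NOT adequate

E100XX → F_EXX = 100 ksi.
Total weld length L_w = 22 in. Treat welds as unit-width lines.
Polar moment about centroid: J = 2[d³/12 + d(b/2)²] = 2[11³/12 + 11×2.25²] = 333.2 in³.
Direct shear f_v = P/L_w = 54.7 / 22 = 2.486 kip/in (vertical).
Torsion M = P·e = 54.7 × 9.5 = 519.65 kip·in.
Critical point at (x, y) = (2.25, 5.5) from centroid. f_tx = M·y/J = 8.577 kip/in; f_ty = M·x/J = 3.509 kip/in.
Resultant f_max = √[f_tx² + (f_v + f_ty)²] = √[8.577² + (2.486 + 3.509)²] = 10.47 kip/in.
Capacity per unit length: φr_n = 0.75 × 0.6 × 100 × (0.707 × 0.3125) = 9.942 kip/in.
10.47 > 9.942 → NOT adequate.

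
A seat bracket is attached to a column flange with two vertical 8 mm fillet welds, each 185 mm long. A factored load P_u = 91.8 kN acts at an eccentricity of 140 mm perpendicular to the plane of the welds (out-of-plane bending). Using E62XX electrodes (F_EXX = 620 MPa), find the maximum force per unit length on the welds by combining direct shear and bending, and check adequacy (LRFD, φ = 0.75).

L_w = 2 × 185 = 370 mm; section modulus (unit throat) S = 2 × L²/6 = 11410 mm².
Direct shear f_v = P/L_w = 91.8×10³/370 = 248.1 N/mm.
Moment M = P × e = 91.8×10³ × 140 = 12852000 N·mm; bending f_b = M/S = 1127 N/mm.
f_max = √(f_v² + f_b²) = √(248.1² + 1127²) = 1154 N/mm.
φr_n = 0.75 × 0.6 × 620 × (0.707 × 8) = 1578 N/mm → adequate.

f_max ≈ 1150 N/mm; adequate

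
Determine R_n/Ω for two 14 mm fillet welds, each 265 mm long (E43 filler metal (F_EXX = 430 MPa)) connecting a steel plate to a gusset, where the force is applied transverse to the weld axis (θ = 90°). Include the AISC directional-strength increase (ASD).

R_n/Ω ≈ 1020 kN

t_e = 0.707 × 14 = 9.898 mm; A_we = 9.898 × 530 = 5246 mm².
Directional factor: 1.0 + 0.5 sin^1.5(90°) = 1.5.
F_nw = 0.6 × 430 × 1.5 = 387 MPa.
R_n/Ω = (387 × 5246) / 2.0 × 10⁻³ = 1015 kN.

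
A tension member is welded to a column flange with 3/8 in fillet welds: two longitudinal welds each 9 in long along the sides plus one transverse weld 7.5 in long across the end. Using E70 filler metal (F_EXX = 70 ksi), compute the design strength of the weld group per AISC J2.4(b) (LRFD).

t_e = 0.707 × 0.375 = 0.2651 in.
R_nwl = 0.6 × 70 × 0.2651 × 18 = 200.4 kip (longitudinal, 2 welds).
R_nwt = 0.6 × 70 × 0.2651 × 7.5 = 83.51 kip (transverse, base value).
(i) R_nwl + R_nwt = 283.9 kip; (ii) 0.85 R_nwl + 1.5 R_nwt = 295.6 kip.
R_n = max = 295.6 kip [governs: (ii)]; φR_n = 221.7 kip.

φR_n ≈ 222 kip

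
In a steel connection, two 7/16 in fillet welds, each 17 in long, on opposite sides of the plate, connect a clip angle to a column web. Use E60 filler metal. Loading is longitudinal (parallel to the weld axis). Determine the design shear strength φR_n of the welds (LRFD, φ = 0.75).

E60XX → F_EXX = 60 ksi.
Effective throat t_e = 0.707 × 0.4375 = 0.3093 in.
Total length L = 34 in; A_we = 0.3093 × 34 = 10.52 in².
F_nw = 0.6 F_EXX = 0.6 × 60 = 36 ksi.
φR_n = 0.75 × 36 × 10.52 = 283.9 kip.

φR_n ≈ 284 kip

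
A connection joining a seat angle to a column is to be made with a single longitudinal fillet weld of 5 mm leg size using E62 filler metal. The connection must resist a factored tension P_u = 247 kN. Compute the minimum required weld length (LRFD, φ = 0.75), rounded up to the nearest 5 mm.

L = 255 mm

E62XX → F_EXX = 620 MPa.
Throat t_e = 0.707 × 5 = 3.535 mm.
φr_n = 0.75 × 0.6 × 620 × 3.535 × 10⁻³ = 0.9863 kN/mm.
L_req = P_u / φr_n = 247 / 0.9863 = 250.4 mm total.
Round up → use L = 255 mm.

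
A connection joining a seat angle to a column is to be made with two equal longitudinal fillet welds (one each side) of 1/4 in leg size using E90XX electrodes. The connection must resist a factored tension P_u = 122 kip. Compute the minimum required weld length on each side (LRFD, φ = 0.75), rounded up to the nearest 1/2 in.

E90XX → F_EXX = 90 ksi.
Throat t_e = 0.707 × 0.25 = 0.1767 in.
φr_n = 0.75 × 0.6 × 90 × 0.1767 = 7.158 kip/in.
L_req = P_u / φr_n = 122 / 7.158 = 17.04 in total.
Per side: 17.04 / 2 = 8.521 in.
Round up → use L = 9 in on each side.

L = 9 in on each side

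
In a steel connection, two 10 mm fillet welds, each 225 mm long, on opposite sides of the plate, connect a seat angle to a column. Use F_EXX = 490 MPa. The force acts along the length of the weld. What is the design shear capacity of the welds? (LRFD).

φR_n ≈ 702 kN

Effective throat t_e = 0.707 × 10 = 7.07 mm.
Total length L = 450 mm; A_we = 7.07 × 450 = 3181 mm².
F_nw = 0.6 F_EXX = 0.6 × 490 = 294 MPa.
φR_n = 0.75 × 294 × 3181 × 10⁻³ = 701.5 kN.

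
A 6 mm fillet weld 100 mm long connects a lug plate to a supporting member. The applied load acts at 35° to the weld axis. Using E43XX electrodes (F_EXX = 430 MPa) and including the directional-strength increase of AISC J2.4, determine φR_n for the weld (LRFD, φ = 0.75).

t_e = 0.707 × 6 = 4.242 mm; A_we = 4.242 × 100 = 424.2 mm².
Directional factor: 1.0 + 0.5 sin^1.5(35°) = 1.217.
F_nw = 0.6 × 430 × 1.217 = 314 MPa.
φR_n = 0.75 × 314 × 424.2 × 10⁻³ = 99.91 kN.

φR_n ≈ 99.9 kN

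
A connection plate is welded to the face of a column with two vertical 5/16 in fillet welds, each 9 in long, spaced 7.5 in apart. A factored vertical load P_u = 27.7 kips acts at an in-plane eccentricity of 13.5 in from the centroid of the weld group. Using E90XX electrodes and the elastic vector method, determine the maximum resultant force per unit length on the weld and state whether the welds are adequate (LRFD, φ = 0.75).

f_max ≈ 6.93 kip/in; adequate

E90XX → F_EXX = 90 ksi.
Total weld length L_w = 18 in. Treat welds as unit-width lines.
Polar moment about centroid: J = 2[d³/12 + d(b/2)²] = 2[9³/12 + 9×3.75²] = 374.6 in³.
Direct shear f_v = P/L_w = 27.7 / 18 = 1.539 kip/in (vertical).
Torsion M = P·e = 27.7 × 13.5 = 373.95 kip·in.
Critical point at (x, y) = (3.75, 4.5) from centroid. f_tx = M·y/J = 4.492 kip/in; f_ty = M·x/J = 3.743 kip/in.
Resultant f_max = √[f_tx² + (f_v + f_ty)²] = √[4.492² + (1.539 + 3.743)²] = 6.934 kip/in.
Capacity per unit length: φr_n = 0.75 × 0.6 × 90 × (0.707 × 0.3125) = 8.948 kip/in.
6.934 ≤ 8.948 → adequate.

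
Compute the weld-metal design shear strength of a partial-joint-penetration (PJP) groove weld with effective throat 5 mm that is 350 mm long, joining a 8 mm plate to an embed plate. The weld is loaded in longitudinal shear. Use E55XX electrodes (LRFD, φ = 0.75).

φR_n ≈ 433 kN

E55XX → F_EXX = 550 MPa.
Effective throat (given) t_e = 5 mm.
A_we = 5 × 350 = 1750 mm².
F_nw = 0.6 F_EXX = 330 MPa.
φR_n = 0.75 × 330 × 1750 × 10⁻³ = 433.1 kN.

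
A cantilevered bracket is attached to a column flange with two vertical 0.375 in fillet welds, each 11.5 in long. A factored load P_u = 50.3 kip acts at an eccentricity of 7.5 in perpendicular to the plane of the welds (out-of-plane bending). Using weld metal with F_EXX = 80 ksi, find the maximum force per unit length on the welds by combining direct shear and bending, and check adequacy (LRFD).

L_w = 2 × 11.5 = 23 in; section modulus (unit throat) S = 2 × L²/6 = 44.08 in².
Direct shear f_v = P/L_w = 50.3/23 = 2.187 kip/in.
Moment M = P × e = 50.3 × 7.5 = 377.25 kip·in; bending f_b = M/S = 8.558 kip/in.
f_max = √(f_v² + f_b²) = √(2.187² + 8.558²) = 8.833 kip/in.
φr_n = 0.75 × 0.6 × 80 × (0.707 × 0.375) = 9.544 kip/in → adequate.

f_max ≈ 8.83 kip/in; adequate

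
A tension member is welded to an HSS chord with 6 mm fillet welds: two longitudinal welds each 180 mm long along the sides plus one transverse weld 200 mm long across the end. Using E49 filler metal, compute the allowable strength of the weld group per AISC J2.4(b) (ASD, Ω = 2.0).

E49XX → F_EXX = 490 MPa.
t_e = 0.707 × 6 = 4.242 mm.
R_nwl = 0.6 × 490 × 4.242 × 360 × 10⁻³ = 449 kN (longitudinal, 2 welds).
R_nwt = 0.6 × 490 × 4.242 × 200 × 10⁻³ = 249.4 kN (transverse, base value).
(i) R_nwl + R_nwt = 698.4 kN; (ii) 0.85 R_nwl + 1.5 R_nwt = 755.8 kN.
R_n = max = 755.8 kN [governs: (ii)]; R_n/Ω = 377.9 kN.

R_n/Ω ≈ 378 kN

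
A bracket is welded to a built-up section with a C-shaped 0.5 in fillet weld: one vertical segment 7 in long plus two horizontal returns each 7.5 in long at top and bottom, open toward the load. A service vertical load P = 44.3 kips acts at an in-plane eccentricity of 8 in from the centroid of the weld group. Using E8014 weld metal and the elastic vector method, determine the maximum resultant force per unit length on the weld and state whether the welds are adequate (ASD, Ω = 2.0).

E80XX → F_EXX = 80 ksi.
Total weld length L_w = 22 in. Treat welds as unit-width lines.
Centroid: x̄ = 2×7.5×3.75 / 22 = 2.557 in from the vertical weld.
Polar moment about centroid: J = I_x + I_y = [7³/12 + 2×7.5×3.5²] + [7×2.557² + 2(7.5³/12 + 7.5×1.193²)] = 349.8 in³.
Direct shear f_v = P/L_w = 44.3 / 22 = 2.014 kip/in (vertical).
Torsion M = P·e = 44.3 × 8 = 354.4 kip·in.
Critical point at (x, y) = (4.943, 3.5) from centroid. f_tx = M·y/J = 3.546 kip/in; f_ty = M·x/J = 5.009 kip/in.
Resultant f_max = √[f_tx² + (f_v + f_ty)²] = √[3.546² + (2.014 + 5.009)²] = 7.867 kip/in.
Capacity per unit length: r_n/Ω = (1/2.0) × 0.6 × 80 × (0.707 × 0.5) = 8.484 kip/in.
7.867 ≤ 8.484 → adequate.

f_max ≈ 7.87 kip/in; adequate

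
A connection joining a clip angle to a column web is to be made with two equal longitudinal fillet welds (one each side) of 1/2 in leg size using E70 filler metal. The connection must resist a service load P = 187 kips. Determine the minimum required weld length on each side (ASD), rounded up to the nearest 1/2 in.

L = 13 in on each side

E70XX → F_EXX = 70 ksi.
Throat t_e = 0.707 × 0.5 = 0.3535 in.
r_n/Ω = (0.6 × 70 × 0.3535) / 2.0 = 7.423 kip/in.
L_req = P / (r_n/Ω) = 187 / 7.423 = 25.19 in total.
Per side: 25.19 / 2 = 12.6 in.
Round up → use L = 13 in on each side.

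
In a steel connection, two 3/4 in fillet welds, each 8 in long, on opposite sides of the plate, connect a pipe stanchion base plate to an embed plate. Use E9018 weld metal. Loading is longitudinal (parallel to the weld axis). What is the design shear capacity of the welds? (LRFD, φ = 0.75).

E90XX → F_EXX = 90 ksi.
Effective throat t_e = 0.707 × 0.75 = 0.5302 in.
Total length L = 16 in; A_we = 0.5302 × 16 = 8.484 in².
F_nw = 0.6 F_EXX = 0.6 × 90 = 54 ksi.
φR_n = 0.75 × 54 × 8.484 = 343.6 kips.

φR_n ≈ 344 kips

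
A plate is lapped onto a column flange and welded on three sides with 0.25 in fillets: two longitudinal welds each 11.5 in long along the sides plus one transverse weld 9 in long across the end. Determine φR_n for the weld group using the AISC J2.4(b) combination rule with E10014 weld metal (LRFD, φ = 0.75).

E100XX → F_EXX = 100 ksi.
t_e = 0.707 × 0.25 = 0.1767 in.
R_nwl = 0.6 × 100 × 0.1767 × 23 = 243.9 kips (longitudinal, 2 welds).
R_nwt = 0.6 × 100 × 0.1767 × 9 = 95.44 kips (transverse, base value).
(i) R_nwl + R_nwt = 339.4 kips; (ii) 0.85 R_nwl + 1.5 R_nwt = 350.5 kips.
R_n = max = 350.5 kips [governs: (ii)]; φR_n = 262.9 kips.

φR_n ≈ 263 kips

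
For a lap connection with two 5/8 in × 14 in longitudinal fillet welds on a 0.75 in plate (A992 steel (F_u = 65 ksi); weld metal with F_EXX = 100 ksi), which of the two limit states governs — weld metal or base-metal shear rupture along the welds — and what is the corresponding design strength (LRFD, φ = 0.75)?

t_e = 0.707 × 0.625 = 0.4419 in; L = 28 in.
Weld metal: φR_n = 0.75 × 0.6 × 100 × 0.4419 × 28 = 556.8 kips.
Base metal (shear rupture): φR_n = 0.75 × 0.6 × 65 × 0.75 × 28 = 614.2 kips.
Governing: weld metal.

φR_n ≈ 557 kips (weld metal governs)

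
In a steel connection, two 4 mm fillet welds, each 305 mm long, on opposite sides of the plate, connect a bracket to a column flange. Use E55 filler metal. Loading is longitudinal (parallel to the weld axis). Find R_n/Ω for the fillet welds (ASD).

E55XX → F_EXX = 550 MPa.
Effective throat t_e = 0.707 × 4 = 2.828 mm.
Total length L = 610 mm; A_we = 2.828 × 610 = 1725 mm².
F_nw = 0.6 F_EXX = 0.6 × 550 = 330 MPa.
R_n = 330 × 1725 × 10⁻³ = 569.3 kN; R_n/Ω = 569.3/2.0 = 284.6 kN.

R_n/Ω ≈ 285 kN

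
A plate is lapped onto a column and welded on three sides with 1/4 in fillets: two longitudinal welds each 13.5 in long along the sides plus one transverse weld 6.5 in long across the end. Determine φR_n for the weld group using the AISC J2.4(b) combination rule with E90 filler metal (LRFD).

E90XX → F_EXX = 90 ksi.
t_e = 0.707 × 0.25 = 0.1767 in.
R_nwl = 0.6 × 90 × 0.1767 × 27 = 257.7 kip (longitudinal, 2 welds).
R_nwt = 0.6 × 90 × 0.1767 × 6.5 = 62.04 kip (transverse, base value).
(i) R_nwl + R_nwt = 319.7 kip; (ii) 0.85 R_nwl + 1.5 R_nwt = 312.1 kip.
R_n = max = 319.7 kip [governs: (i)]; φR_n = 239.8 kip.

φR_n ≈ 240 kip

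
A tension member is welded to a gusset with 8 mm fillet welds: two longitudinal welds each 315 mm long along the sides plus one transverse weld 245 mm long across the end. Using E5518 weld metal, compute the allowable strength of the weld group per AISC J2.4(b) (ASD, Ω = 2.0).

E55XX → F_EXX = 550 MPa.
t_e = 0.707 × 8 = 5.656 mm.
R_nwl = 0.6 × 550 × 5.656 × 630 × 10⁻³ = 1176 kN (longitudinal, 2 welds).
R_nwt = 0.6 × 550 × 5.656 × 245 × 10⁻³ = 457.3 kN (transverse, base value).
(i) R_nwl + R_nwt = 1633 kN; (ii) 0.85 R_nwl + 1.5 R_nwt = 1685 kN.
R_n = max = 1685 kN [governs: (ii)]; R_n/Ω = 842.7 kN.

R_n/Ω ≈ 843 kN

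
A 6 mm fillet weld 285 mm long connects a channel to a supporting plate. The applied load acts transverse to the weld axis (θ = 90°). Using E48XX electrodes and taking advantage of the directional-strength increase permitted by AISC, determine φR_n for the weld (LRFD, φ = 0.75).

E48XX → F_EXX = 480 MPa.
t_e = 0.707 × 6 = 4.242 mm; A_we = 4.242 × 285 = 1209 mm².
Directional factor: 1.0 + 0.5 sin^1.5(90°) = 1.5.
F_nw = 0.6 × 480 × 1.5 = 432 MPa.
φR_n = 0.75 × 432 × 1209 × 10⁻³ = 391.7 kN.

φR_n ≈ 392 kN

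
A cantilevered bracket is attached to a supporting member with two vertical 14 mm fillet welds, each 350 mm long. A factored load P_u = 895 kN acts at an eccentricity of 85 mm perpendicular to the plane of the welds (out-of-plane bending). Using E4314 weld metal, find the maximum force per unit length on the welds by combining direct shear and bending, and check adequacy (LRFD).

f_max ≈ 2260 N/mm; NOT adequate

E43XX → F_EXX = 430 MPa.
L_w = 2 × 350 = 700 mm; section modulus (unit throat) S = 2 × L²/6 = 40830 mm².
Direct shear f_v = P/L_w = 895×10³/700 = 1279 N/mm.
Moment M = P × e = 895×10³ × 85 = 76075000 N·mm; bending f_b = M/S = 1863 N/mm.
f_max = √(f_v² + f_b²) = √(1279² + 1863²) = 2260 N/mm.
φr_n = 0.75 × 0.6 × 430 × (0.707 × 14) = 1915 N/mm → NOT adequate.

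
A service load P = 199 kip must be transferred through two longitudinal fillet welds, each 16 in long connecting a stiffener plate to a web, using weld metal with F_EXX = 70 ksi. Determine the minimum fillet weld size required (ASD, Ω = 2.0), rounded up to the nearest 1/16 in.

w = 7/16 in

Total weld length L = 32 in.
Required throat t_e = P × Ω / (0.6 F_EXX × L) = 199 × 2.0 / (0.6 × 70 × 32) = 0.2961 in.
Required leg w = t_e / 0.707 = 0.4189 in → use 7/16 in.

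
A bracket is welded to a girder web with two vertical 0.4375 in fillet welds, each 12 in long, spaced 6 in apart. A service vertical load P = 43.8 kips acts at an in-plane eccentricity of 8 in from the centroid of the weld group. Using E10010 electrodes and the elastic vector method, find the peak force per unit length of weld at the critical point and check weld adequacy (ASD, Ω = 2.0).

E100XX → F_EXX = 100 ksi.
Total weld length L_w = 24 in. Treat welds as unit-width lines.
Polar moment about centroid: J = 2[d³/12 + d(b/2)²] = 2[12³/12 + 12×3²] = 504 in³.
Direct shear f_v = P/L_w = 43.8 / 24 = 1.825 kip/in (vertical).
Torsion M = P·e = 43.8 × 8 = 350.4 kip·in.
Critical point at (x, y) = (3, 6) from centroid. f_tx = M·y/J = 4.171 kip/in; f_ty = M·x/J = 2.086 kip/in.
Resultant f_max = √[f_tx² + (f_v + f_ty)²] = √[4.171² + (1.825 + 2.086)²] = 5.718 kip/in.
Capacity per unit length: r_n/Ω = (1/2.0) × 0.6 × 100 × (0.707 × 0.4375) = 9.279 kip/in.
5.718 ≤ 9.279 → adequate.

f_max ≈ 5.72 kip/in; adequate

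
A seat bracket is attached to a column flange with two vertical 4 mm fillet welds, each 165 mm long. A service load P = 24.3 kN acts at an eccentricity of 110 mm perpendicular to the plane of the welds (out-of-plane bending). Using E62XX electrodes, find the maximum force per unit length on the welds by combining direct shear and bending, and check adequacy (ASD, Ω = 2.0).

f_max ≈ 304 N/mm; adequate

E62XX → F_EXX = 620 MPa.
L_w = 2 × 165 = 330 mm; section modulus (unit throat) S = 2 × L²/6 = 9075 mm².
Direct shear f_v = P/L_w = 24.3×10³/330 = 73.64 N/mm.
Moment M = P × e = 24.3×10³ × 110 = 2673000 N·mm; bending f_b = M/S = 294.5 N/mm.
f_max = √(f_v² + f_b²) = √(73.64² + 294.5²) = 303.6 N/mm.
r_n/Ω = (1/2.0) × 0.6 × 620 × (0.707 × 4) = 526 N/mm → adequate.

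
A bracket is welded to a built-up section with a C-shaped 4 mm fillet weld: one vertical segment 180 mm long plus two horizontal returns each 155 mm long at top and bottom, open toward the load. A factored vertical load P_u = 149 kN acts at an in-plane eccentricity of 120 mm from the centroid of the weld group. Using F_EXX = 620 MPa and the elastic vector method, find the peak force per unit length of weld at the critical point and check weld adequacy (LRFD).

f_max ≈ 833 N/mm; NOT adequate

Total weld length L_w = 490 mm. Treat welds as unit-width lines.
Centroid: x̄ = 2×155×77.5 / 490 = 49.03 mm from the vertical weld.
Polar moment about centroid: J = I_x + I_y = [180³/12 + 2×155×90²] + [180×49.03² + 2(155³/12 + 155×28.47²)] = 4302000 mm³.
Direct shear f_v = P/L_w = 149×10³ / 490 = 304.1 N/mm (vertical).
Torsion M = P·e = 149×10³ × 120 = 17880000 N·mm.
Critical point at (x, y) = (106, 90) from centroid. f_tx = M·y/J = 374.1 N/mm; f_ty = M·x/J = 440.5 N/mm.
Resultant f_max = √[f_tx² + (f_v + f_ty)²] = √[374.1² + (304.1 + 440.5)²] = 833.2 N/mm.
Capacity per unit length: φr_n = 0.75 × 0.6 × 620 × (0.707 × 4) = 789 N/mm.
833.2 > 789 → NOT adequate.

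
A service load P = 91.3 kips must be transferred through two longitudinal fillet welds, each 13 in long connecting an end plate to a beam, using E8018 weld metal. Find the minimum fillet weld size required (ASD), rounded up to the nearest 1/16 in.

w = 1/4 in

E80XX → F_EXX = 80 ksi.
Total weld length L = 26 in.
Required throat t_e = P × Ω / (0.6 F_EXX × L) = 91.3 × 2.0 / (0.6 × 80 × 26) = 0.1463 in.
Required leg w = t_e / 0.707 = 0.207 in → use 1/4 in.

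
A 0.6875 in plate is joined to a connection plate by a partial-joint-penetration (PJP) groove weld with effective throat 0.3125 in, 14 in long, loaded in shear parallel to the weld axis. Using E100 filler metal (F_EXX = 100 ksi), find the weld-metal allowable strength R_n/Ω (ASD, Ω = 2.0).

R_n/Ω ≈ 131 kips

Effective throat (given) t_e = 0.3125 in.
A_we = 0.3125 × 14 = 4.375 in².
F_nw = 0.6 F_EXX = 60 ksi.
R_n/Ω = (60 × 4.375) / 2.0 = 131.2 kips.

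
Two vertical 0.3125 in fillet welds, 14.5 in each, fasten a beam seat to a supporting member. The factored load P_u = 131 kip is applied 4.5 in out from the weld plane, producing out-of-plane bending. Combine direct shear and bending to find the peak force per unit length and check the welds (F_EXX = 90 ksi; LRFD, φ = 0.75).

L_w = 2 × 14.5 = 29 in; section modulus (unit throat) S = 2 × L²/6 = 70.08 in².
Direct shear f_v = P/L_w = 131/29 = 4.517 kip/in.
Moment M = P × e = 131 × 4.5 = 589.5 kip·in; bending f_b = M/S = 8.411 kip/in.
f_max = √(f_v² + f_b²) = √(4.517² + 8.411²) = 9.548 kip/in.
φr_n = 0.75 × 0.6 × 90 × (0.707 × 0.3125) = 8.948 kip/in → NOT adequate.

f_max ≈ 9.55 kip/in; NOT adequate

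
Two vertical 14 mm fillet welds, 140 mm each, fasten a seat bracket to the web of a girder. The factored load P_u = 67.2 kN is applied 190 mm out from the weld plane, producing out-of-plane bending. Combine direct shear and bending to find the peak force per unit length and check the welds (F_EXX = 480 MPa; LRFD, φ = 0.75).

f_max ≈ 1970 N/mm; adequate

L_w = 2 × 140 = 280 mm; section modulus (unit throat) S = 2 × L²/6 = 6533 mm².
Direct shear f_v = P/L_w = 67.2×10³/280 = 240 N/mm.
Moment M = P × e = 67.2×10³ × 190 = 12768000 N·mm; bending f_b = M/S = 1954 N/mm.
f_max = √(f_v² + f_b²) = √(240² + 1954²) = 1969 N/mm.
φr_n = 0.75 × 0.6 × 480 × (0.707 × 14) = 2138 N/mm → adequate.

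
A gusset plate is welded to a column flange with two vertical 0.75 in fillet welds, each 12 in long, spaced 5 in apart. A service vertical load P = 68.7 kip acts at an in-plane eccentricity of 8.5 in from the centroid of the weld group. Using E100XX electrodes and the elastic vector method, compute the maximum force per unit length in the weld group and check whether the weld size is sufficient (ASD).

E100XX → F_EXX = 100 ksi.
Total weld length L_w = 24 in. Treat welds as unit-width lines.
Polar moment about centroid: J = 2[d³/12 + d(b/2)²] = 2[12³/12 + 12×2.5²] = 438 in³.
Direct shear f_v = P/L_w = 68.7 / 24 = 2.863 kip/in (vertical).
Torsion M = P·e = 68.7 × 8.5 = 583.95 kip·in.
Critical point at (x, y) = (2.5, 6) from centroid. f_tx = M·y/J = 7.999 kip/in; f_ty = M·x/J = 3.333 kip/in.
Resultant f_max = √[f_tx² + (f_v + f_ty)²] = √[7.999² + (2.863 + 3.333)²] = 10.12 kip/in.
Capacity per unit length: r_n/Ω = (1/2.0) × 0.6 × 100 × (0.707 × 0.75) = 15.91 kip/in.
10.12 ≤ 15.91 → adequate.

f_max ≈ 10.1 kip/in; adequate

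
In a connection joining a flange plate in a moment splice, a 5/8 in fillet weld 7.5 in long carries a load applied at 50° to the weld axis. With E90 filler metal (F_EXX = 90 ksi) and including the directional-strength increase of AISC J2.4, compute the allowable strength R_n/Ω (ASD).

R_n/Ω ≈ 119 kip

t_e = 0.707 × 0.625 = 0.4419 in; A_we = 0.4419 × 7.5 = 3.314 in².
Directional factor: 1.0 + 0.5 sin^1.5(50°) = 1.335.
F_nw = 0.6 × 90 × 1.335 = 72.1 ksi.
R_n/Ω = (72.1 × 3.314) / 2.0 = 119.5 kip.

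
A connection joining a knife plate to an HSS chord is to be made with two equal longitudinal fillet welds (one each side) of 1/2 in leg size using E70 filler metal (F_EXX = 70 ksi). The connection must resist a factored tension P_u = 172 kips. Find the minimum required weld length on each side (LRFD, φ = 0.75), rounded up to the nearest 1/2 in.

Throat t_e = 0.707 × 0.5 = 0.3535 in.
φr_n = 0.75 × 0.6 × 70 × 0.3535 = 11.14 kips/in.
L_req = P_u / φr_n = 172 / 11.14 = 15.45 in total.
Per side: 15.45 / 2 = 7.723 in.
Round up → use L = 8 in on each side.

L = 8 in on each side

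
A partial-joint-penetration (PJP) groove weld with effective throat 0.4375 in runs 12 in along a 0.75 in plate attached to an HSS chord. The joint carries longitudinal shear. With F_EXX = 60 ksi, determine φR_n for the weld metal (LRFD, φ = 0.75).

Effective throat (given) t_e = 0.4375 in.
A_we = 0.4375 × 12 = 5.25 in².
F_nw = 0.6 F_EXX = 36 ksi.
φR_n = 0.75 × 36 × 5.25 = 141.8 kip.

φR_n ≈ 142 kip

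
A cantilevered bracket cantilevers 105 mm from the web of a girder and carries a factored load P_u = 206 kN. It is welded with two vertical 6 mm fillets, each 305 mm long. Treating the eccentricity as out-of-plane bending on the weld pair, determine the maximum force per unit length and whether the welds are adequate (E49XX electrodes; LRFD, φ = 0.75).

f_max ≈ 775 N/mm; adequate

E49XX → F_EXX = 490 MPa.
L_w = 2 × 305 = 610 mm; section modulus (unit throat) S = 2 × L²/6 = 31010 mm².
Direct shear f_v = P/L_w = 206×10³/610 = 337.7 N/mm.
Moment M = P × e = 206×10³ × 105 = 21630000 N·mm; bending f_b = M/S = 697.6 N/mm.
f_max = √(f_v² + f_b²) = √(337.7² + 697.6²) = 775 N/mm.
φr_n = 0.75 × 0.6 × 490 × (0.707 × 6) = 935.4 N/mm → adequate.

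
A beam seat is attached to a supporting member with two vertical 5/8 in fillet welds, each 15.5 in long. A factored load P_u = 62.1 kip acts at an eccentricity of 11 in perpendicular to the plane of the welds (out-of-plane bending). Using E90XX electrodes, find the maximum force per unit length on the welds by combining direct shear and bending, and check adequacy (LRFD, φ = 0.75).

f_max ≈ 8.76 kip/in; adequate

E90XX → F_EXX = 90 ksi.
L_w = 2 × 15.5 = 31 in; section modulus (unit throat) S = 2 × L²/6 = 80.08 in².
Direct shear f_v = P/L_w = 62.1/31 = 2.003 kip/in.
Moment M = P × e = 62.1 × 11 = 683.1 kip·in; bending f_b = M/S = 8.53 kip/in.
f_max = √(f_v² + f_b²) = √(2.003² + 8.53²) = 8.762 kip/in.
φr_n = 0.75 × 0.6 × 90 × (0.707 × 0.625) = 17.9 kip/in → adequate.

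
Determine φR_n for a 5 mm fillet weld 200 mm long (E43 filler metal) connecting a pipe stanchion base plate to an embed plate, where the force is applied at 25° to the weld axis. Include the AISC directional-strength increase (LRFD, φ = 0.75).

φR_n ≈ 156 kN

E43XX → F_EXX = 430 MPa.
t_e = 0.707 × 5 = 3.535 mm; A_we = 3.535 × 200 = 707 mm².
Directional factor: 1.0 + 0.5 sin^1.5(25°) = 1.137.
F_nw = 0.6 × 430 × 1.137 = 293.4 MPa.
φR_n = 0.75 × 293.4 × 707 × 10⁻³ = 155.6 kN.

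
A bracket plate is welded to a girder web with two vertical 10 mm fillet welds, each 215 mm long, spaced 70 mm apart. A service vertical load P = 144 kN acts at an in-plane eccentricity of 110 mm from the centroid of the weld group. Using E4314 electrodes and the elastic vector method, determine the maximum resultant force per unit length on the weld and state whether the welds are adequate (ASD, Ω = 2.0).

E43XX → F_EXX = 430 MPa.
Total weld length L_w = 430 mm. Treat welds as unit-width lines.
Polar moment about centroid: J = 2[d³/12 + d(b/2)²] = 2[215³/12 + 215×35²] = 2183000 mm³.
Direct shear f_v = P/L_w = 144×10³ / 430 = 334.9 N/mm (vertical).
Torsion M = P·e = 144×10³ × 110 = 15840000 N·mm.
Critical point at (x, y) = (35, 107.5) from centroid. f_tx = M·y/J = 780 N/mm; f_ty = M·x/J = 253.9 N/mm.
Resultant f_max = √[f_tx² + (f_v + f_ty)²] = √[780² + (334.9 + 253.9)²] = 977.3 N/mm.
Capacity per unit length: r_n/Ω = (1/2.0) × 0.6 × 430 × (0.707 × 10) = 912 N/mm.
977.3 > 912 → NOT adequate.

f_max ≈ 977 N/mm; NOT adequate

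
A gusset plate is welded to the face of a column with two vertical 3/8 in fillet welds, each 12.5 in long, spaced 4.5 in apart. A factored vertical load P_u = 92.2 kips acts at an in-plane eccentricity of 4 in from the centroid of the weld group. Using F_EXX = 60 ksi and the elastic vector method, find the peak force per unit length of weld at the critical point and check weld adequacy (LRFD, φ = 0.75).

Total weld length L_w = 25 in. Treat welds as unit-width lines.
Polar moment about centroid: J = 2[d³/12 + d(b/2)²] = 2[12.5³/12 + 12.5×2.25²] = 452.1 in³.
Direct shear f_v = P/L_w = 92.2 / 25 = 3.688 kip/in (vertical).
Torsion M = P·e = 92.2 × 4 = 368.8 kip·in.
Critical point at (x, y) = (2.25, 6.25) from centroid. f_tx = M·y/J = 5.099 kip/in; f_ty = M·x/J = 1.836 kip/in.
Resultant f_max = √[f_tx² + (f_v + f_ty)²] = √[5.099² + (3.688 + 1.836)²] = 7.517 kip/in.
Capacity per unit length: φr_n = 0.75 × 0.6 × 60 × (0.707 × 0.375) = 7.158 kip/in.
7.517 > 7.158 → NOT adequate.

f_max ≈ 7.52 kip/in; NOT adequate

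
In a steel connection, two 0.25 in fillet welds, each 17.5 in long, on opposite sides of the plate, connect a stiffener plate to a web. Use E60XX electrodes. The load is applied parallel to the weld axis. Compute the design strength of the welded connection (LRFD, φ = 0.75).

φR_n ≈ 167 kips

E60XX → F_EXX = 60 ksi.
Effective throat t_e = 0.707 × 0.25 = 0.1767 in.
Total length L = 35 in; A_we = 0.1767 × 35 = 6.186 in².
F_nw = 0.6 F_EXX = 0.6 × 60 = 36 ksi.
φR_n = 0.75 × 36 × 6.186 = 167 kips.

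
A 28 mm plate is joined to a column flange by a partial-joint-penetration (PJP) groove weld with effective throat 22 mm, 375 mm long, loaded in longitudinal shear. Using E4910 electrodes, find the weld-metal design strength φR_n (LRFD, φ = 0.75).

φR_n ≈ 1820 kN

E49XX → F_EXX = 490 MPa.
Effective throat (given) t_e = 22 mm.
A_we = 22 × 375 = 8250 mm².
F_nw = 0.6 F_EXX = 294 MPa.
φR_n = 0.75 × 294 × 8250 × 10⁻³ = 1819 kN.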